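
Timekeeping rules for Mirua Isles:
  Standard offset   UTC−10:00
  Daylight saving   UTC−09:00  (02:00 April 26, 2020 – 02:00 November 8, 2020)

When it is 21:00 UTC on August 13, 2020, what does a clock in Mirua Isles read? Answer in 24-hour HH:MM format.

At the standard offset (UTC−10:00), 21:00 UTC − 10h = 11:00 Mirua Isles standard time.
The standard-time date in Mirua Isles, August 13, 2020, lies within the daylight-saving period (26 April – 8 November), so Mirua Isles is on daylight time, UTC−09:00.
21:00 UTC − 9h = 12:00 local.

12:00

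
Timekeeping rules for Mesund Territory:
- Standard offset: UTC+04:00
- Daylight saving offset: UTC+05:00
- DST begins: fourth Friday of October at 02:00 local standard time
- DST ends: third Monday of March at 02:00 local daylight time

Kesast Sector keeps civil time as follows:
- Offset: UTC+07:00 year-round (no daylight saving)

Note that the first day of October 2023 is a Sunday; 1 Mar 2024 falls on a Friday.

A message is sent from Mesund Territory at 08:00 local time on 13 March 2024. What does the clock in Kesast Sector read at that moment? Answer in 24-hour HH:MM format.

10:00

1 October 2023 is a Sunday, so the first Friday is October 6 and the fourth is October 27.
1 March 2024 is a Friday, so the first Monday is March 4 and the third is March 18.
13 March 2024 lies within the daylight-saving period (27 October 2023 – 18 March 2024), so Mesund Territory is on daylight time, UTC+05:00.
08:00 Mesund Territory − 5h = 03:00 UTC.
Kesast Sector stays on UTC+07:00 all year.
03:00 UTC + 7h = 10:00 Kesast Sector.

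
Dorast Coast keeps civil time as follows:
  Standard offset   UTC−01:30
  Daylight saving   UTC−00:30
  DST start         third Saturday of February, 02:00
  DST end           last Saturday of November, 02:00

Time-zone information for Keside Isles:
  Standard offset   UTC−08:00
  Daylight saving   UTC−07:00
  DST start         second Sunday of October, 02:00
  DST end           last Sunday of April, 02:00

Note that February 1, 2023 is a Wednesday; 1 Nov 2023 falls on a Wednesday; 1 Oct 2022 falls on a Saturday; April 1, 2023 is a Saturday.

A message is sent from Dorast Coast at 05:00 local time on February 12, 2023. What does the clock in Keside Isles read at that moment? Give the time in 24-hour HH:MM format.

23:30

1 February 2023 is a Wednesday, so the first Saturday is February 4 and the third is February 18.
1 November 2023 is a Wednesday, so Saturdays fall on 4, 11, 18, 25; the last is November 25.
February 12, 2023 does not fall between 18 February and 25 November, so daylight saving is not in effect and Dorast Coast is at UTC−01:30.
05:00 Dorast Coast + 1h30m = 06:30 UTC.
1 October 2022 is a Saturday, so the first Sunday is October 2 and the second is October 9.
1 April 2023 is a Saturday, so Sundays fall on 2, 9, 16, 23, 30; the last is April 30.
At the standard offset (UTC−08:00), 06:30 UTC − 8h = 22:30 Keside Isles standard time (rolling into the previous day, 11 February 2023).
The standard-time date in Keside Isles, February 11, 2023, lies within the daylight-saving period (9 October 2022 – 30 April 2023), so Keside Isles is on daylight time, UTC−07:00.
06:30 UTC − 7h = 23:30 Keside Isles (rolling into the previous day, 11 February 2023).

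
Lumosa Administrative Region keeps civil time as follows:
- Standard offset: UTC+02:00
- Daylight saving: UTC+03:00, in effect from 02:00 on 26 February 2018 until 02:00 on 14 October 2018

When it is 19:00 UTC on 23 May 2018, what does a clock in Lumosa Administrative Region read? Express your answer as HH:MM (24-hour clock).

At the standard offset (UTC+02:00), 19:00 UTC + 2h = 21:00 Lumosa Administrative Region standard time.
Daylight saving runs 26 February – 14 October; the standard-time date in Lumosa Administrative Region, 23 May 2018, is inside that window, so Lumosa Administrative Region is at UTC+03:00.
19:00 UTC + 3h = 22:00 local.

22:00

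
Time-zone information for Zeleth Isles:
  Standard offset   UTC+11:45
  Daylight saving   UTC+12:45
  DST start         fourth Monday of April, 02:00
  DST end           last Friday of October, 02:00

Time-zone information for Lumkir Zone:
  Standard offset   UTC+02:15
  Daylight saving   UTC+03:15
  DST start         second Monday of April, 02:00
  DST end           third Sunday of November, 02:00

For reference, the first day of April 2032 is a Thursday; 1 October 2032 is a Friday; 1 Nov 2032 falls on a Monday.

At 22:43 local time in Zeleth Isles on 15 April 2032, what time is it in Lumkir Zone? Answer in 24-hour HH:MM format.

14:13

1 April 2032 is a Thursday, so the first Monday is April 5 and the fourth is April 26.
1 October 2032 is a Friday, so Fridays fall on 1, 8, 15, 22, 29; the last is October 29.
15 April 2032 is outside the daylight-saving period (26 April – 29 October), so Zeleth Isles is on standard time, UTC+11:45.
22:43 Zeleth Isles − 11h45m = 10:58 UTC.
1 April 2032 is a Thursday, so the first Monday is April 5 and the second is April 12.
1 November 2032 is a Monday, so the first Sunday is November 7 and the third is November 21.
At the standard offset (UTC+02:15), 10:58 UTC + 2h15m = 13:13 Lumkir Zone standard time.
Daylight saving runs 12 April – 21 November; the standard-time date in Lumkir Zone, 15 April 2032, is inside that window, so Lumkir Zone is at UTC+03:15.
10:58 UTC + 3h15m = 14:13 Lumkir Zone.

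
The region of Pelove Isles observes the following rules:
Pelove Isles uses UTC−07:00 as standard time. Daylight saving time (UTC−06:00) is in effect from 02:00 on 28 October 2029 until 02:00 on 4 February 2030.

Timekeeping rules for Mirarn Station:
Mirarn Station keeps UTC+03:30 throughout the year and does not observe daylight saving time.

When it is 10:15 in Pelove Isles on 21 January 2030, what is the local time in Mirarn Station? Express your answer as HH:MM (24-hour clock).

Daylight saving runs 28 October 2029 – 4 February 2030; 21 January 2030 is inside that window, so Pelove Isles is at UTC−06:00.
10:15 Pelove Isles + 6h = 16:15 UTC.
Mirarn Station has no daylight saving, so its offset is UTC+03:30 year-round.
16:15 UTC + 3h30m = 19:45 Mirarn Station.

19:45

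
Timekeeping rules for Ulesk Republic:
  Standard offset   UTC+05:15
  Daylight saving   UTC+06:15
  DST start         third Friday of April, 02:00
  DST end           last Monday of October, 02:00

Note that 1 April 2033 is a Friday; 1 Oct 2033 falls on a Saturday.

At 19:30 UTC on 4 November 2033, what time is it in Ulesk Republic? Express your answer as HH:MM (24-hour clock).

00:45

1 April 2033 is a Friday, so the first Friday is April 1 and the third is April 15.
1 October 2033 is a Saturday, so Mondays fall on 3, 10, 17, 24, 31; the last is October 31.
At the standard offset (UTC+05:15), 19:30 UTC + 5h15m = 00:45 Ulesk Republic standard time (rolling into the next day, 5 November 2033).
The standard-time date in Ulesk Republic, 5 November 2033, is outside the daylight-saving period (15 April – 31 October), so Ulesk Republic is on standard time, UTC+05:15.
19:30 UTC + 5h15m = 00:45 local (rolling into the next day, 5 November 2033).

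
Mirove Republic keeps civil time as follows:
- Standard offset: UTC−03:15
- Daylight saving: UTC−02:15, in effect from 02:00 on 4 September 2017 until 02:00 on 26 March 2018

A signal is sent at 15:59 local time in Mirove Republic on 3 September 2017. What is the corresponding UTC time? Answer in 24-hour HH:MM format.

19:14

3 September 2017 does not fall between 4 September 2017 and 26 March 2018, so daylight saving is not in effect and Mirove Republic is at UTC−03:15.
15:59 local + 3h15m = 19:14 UTC.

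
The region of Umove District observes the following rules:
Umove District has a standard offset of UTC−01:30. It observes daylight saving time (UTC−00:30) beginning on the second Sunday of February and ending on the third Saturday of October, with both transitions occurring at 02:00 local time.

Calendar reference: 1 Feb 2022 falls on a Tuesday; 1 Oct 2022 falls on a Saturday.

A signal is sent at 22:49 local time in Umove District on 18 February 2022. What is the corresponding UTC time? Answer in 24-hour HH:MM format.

23:19

1 February 2022 is a Tuesday, so the first Sunday is February 6 and the second is February 13.
1 October 2022 is a Saturday, so the first Saturday is October 1 and the third is October 15.
18 February 2022 falls between 13 February and 15 October, so daylight saving is in effect and Umove District is at UTC−00:30.
22:49 local + 0h30m = 23:19 UTC.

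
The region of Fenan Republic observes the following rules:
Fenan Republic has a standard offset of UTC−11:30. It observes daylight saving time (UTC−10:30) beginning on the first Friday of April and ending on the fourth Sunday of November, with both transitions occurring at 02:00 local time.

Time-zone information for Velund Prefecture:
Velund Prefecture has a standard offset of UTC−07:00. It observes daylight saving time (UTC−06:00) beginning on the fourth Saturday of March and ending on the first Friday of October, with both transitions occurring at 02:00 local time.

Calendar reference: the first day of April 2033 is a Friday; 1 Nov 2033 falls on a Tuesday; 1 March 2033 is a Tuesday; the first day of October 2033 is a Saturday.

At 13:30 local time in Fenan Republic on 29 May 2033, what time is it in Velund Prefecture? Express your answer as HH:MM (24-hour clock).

1 April 2033 is a Friday, so the first Friday is April 1.
1 November 2033 is a Tuesday, so the first Sunday is November 6 and the fourth is November 27.
29 May 2033 falls between 1 April and 27 November, so daylight saving is in effect and Fenan Republic is at UTC−10:30.
13:30 Fenan Republic + 10h30m = 00:00 UTC (rolling into the next day, 30 May 2033).
1 March 2033 is a Tuesday, so the first Saturday is March 5 and the fourth is March 26.
1 October 2033 is a Saturday, so the first Friday is October 7.
At the standard offset (UTC−07:00), 00:00 UTC − 7h = 17:00 Velund Prefecture standard time (rolling into the previous day, 29 May 2033).
The standard-time date in Velund Prefecture, 29 May 2033, lies within the daylight-saving period (26 March – 7 October), so Velund Prefecture is on daylight time, UTC−06:00.
00:00 UTC − 6h = 18:00 Velund Prefecture (rolling into the previous day, 29 May 2033).

18:00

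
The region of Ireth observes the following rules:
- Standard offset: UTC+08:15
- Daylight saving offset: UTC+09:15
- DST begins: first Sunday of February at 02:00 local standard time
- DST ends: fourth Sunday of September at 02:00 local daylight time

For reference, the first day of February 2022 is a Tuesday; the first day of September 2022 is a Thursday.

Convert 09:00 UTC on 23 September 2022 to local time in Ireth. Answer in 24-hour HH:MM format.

1 February 2022 is a Tuesday, so the first Sunday is February 6.
1 September 2022 is a Thursday, so the first Sunday is September 4 and the fourth is September 25.
At the standard offset (UTC+08:15), 09:00 UTC + 8h15m = 17:15 Ireth standard time.
The standard-time date in Ireth, 23 September 2022, lies within the daylight-saving period (6 February – 25 September), so Ireth is on daylight time, UTC+09:15.
09:00 UTC + 9h15m = 18:15 local.

18:15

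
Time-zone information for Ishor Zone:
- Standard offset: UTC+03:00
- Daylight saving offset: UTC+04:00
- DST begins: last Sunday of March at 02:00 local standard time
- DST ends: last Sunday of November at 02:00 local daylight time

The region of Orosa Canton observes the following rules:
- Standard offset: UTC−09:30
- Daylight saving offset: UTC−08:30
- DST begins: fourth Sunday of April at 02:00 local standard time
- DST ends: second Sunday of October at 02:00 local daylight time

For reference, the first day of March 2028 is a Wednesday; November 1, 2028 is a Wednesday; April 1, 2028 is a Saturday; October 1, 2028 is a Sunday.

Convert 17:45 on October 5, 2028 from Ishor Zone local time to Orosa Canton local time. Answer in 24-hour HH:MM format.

05:15

1 March 2028 is a Wednesday, so Sundays fall on 5, 12, 19, 26; the last is March 26.
1 November 2028 is a Wednesday, so Sundays fall on 5, 12, 19, 26; the last is November 26.
October 5, 2028 falls between 26 March and 26 November, so daylight saving is in effect and Ishor Zone is at UTC+04:00.
17:45 Ishor Zone − 4h = 13:45 UTC.
1 April 2028 is a Saturday, so the first Sunday is April 2 and the fourth is April 23.
1 October 2028 is a Sunday, so the first Sunday is October 1 and the second is October 8.
At the standard offset (UTC−09:30), 13:45 UTC − 9h30m = 04:15 Orosa Canton standard time.
The standard-time date in Orosa Canton, October 5, 2028, falls between 23 April and 8 October, so daylight saving is in effect and Orosa Canton is at UTC−08:30.
13:45 UTC − 8h30m = 05:15 Orosa Canton.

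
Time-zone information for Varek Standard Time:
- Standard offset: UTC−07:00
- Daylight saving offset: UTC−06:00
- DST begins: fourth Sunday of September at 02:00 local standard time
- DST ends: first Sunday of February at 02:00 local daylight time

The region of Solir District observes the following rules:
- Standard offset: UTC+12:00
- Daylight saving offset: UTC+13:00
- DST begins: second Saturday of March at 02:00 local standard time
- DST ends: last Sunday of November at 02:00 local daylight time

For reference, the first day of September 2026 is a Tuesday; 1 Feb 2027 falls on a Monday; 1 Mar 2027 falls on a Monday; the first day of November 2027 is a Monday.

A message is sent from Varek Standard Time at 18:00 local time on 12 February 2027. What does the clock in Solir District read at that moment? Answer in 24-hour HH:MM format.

13:00

1 September 2026 is a Tuesday, so the first Sunday is September 6 and the fourth is September 27.
1 February 2027 is a Monday, so the first Sunday is February 7.
Daylight saving runs 27 September 2026 – 7 February 2027; 12 February 2027 is outside that window, so Varek Standard Time is on standard time at UTC−07:00.
18:00 Varek Standard Time + 7h = 01:00 UTC (rolling into the next day, 13 February 2027).
1 March 2027 is a Monday, so the first Saturday is March 6 and the second is March 13.
1 November 2027 is a Monday, so Sundays fall on 7, 14, 21, 28; the last is November 28.
At the standard offset (UTC+12:00), 01:00 UTC + 12h = 13:00 Solir District standard time.
The standard-time date in Solir District, 13 February 2027, is outside the daylight-saving period (13 March – 28 November), so Solir District is on standard time, UTC+12:00.
01:00 UTC + 12h = 13:00 Solir District.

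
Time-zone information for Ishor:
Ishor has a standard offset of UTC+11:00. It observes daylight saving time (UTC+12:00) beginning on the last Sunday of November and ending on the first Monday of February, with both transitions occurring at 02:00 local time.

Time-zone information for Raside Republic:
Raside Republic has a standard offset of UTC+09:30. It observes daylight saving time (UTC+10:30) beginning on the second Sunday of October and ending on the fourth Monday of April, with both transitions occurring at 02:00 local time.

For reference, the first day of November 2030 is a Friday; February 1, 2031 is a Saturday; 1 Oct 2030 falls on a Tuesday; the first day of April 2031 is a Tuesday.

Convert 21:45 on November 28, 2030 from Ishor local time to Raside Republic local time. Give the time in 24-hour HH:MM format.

1 November 2030 is a Friday, so Sundays fall on 3, 10, 17, 24; the last is November 24.
1 February 2031 is a Saturday, so the first Monday is February 3.
Daylight saving runs 24 November 2030 – 3 February 2031; November 28, 2030 is inside that window, so Ishor is at UTC+12:00.
21:45 Ishor − 12h = 09:45 UTC.
1 October 2030 is a Tuesday, so the first Sunday is October 6 and the second is October 13.
1 April 2031 is a Tuesday, so the first Monday is April 7 and the fourth is April 28.
At the standard offset (UTC+09:30), 09:45 UTC + 9h30m = 19:15 Raside Republic standard time.
The standard-time date in Raside Republic, November 28, 2030, lies within the daylight-saving period (13 October 2030 – 28 April 2031), so Raside Republic is on daylight time, UTC+10:30.
09:45 UTC + 10h30m = 20:15 Raside Republic.

20:15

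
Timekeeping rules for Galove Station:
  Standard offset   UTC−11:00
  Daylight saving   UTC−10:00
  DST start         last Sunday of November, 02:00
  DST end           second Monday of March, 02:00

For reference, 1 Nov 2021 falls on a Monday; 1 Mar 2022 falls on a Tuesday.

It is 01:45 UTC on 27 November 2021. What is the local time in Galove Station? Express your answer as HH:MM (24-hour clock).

1 November 2021 is a Monday, so Sundays fall on 7, 14, 21, 28; the last is November 28.
1 March 2022 is a Tuesday, so the first Monday is March 7 and the second is March 14.
At the standard offset (UTC−11:00), 01:45 UTC − 11h = 14:45 Galove Station standard time (rolling into the previous day, 26 November 2021).
Daylight saving runs 28 November 2021 – 14 March 2022; the standard-time date in Galove Station, 26 November 2021, is outside that window, so Galove Station is on standard time at UTC−11:00.
01:45 UTC − 11h = 14:45 local (rolling into the previous day, 26 November 2021).

14:45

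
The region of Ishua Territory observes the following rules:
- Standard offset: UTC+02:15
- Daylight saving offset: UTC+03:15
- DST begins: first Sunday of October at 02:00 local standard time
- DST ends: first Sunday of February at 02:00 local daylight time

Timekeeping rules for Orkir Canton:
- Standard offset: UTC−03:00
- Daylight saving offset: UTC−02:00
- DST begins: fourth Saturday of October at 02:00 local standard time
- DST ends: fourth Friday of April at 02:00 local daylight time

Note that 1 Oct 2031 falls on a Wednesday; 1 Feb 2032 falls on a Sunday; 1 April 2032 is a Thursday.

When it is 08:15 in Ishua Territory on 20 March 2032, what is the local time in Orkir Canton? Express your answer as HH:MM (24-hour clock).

04:00

1 October 2031 is a Wednesday, so the first Sunday is October 5.
1 February 2032 is a Sunday, so the first Sunday is February 1.
20 March 2032 does not fall between 5 October 2031 and 1 February 2032, so daylight saving is not in effect and Ishua Territory is at UTC+02:15.
08:15 Ishua Territory − 2h15m = 06:00 UTC.
1 October 2031 is a Wednesday, so the first Saturday is October 4 and the fourth is October 25.
1 April 2032 is a Thursday, so the first Friday is April 2 and the fourth is April 23.
At the standard offset (UTC−03:00), 06:00 UTC − 3h = 03:00 Orkir Canton standard time.
Daylight saving runs 25 October 2031 – 23 April 2032; the standard-time date in Orkir Canton, 20 March 2032, is inside that window, so Orkir Canton is at UTC−02:00.
06:00 UTC − 2h = 04:00 Orkir Canton.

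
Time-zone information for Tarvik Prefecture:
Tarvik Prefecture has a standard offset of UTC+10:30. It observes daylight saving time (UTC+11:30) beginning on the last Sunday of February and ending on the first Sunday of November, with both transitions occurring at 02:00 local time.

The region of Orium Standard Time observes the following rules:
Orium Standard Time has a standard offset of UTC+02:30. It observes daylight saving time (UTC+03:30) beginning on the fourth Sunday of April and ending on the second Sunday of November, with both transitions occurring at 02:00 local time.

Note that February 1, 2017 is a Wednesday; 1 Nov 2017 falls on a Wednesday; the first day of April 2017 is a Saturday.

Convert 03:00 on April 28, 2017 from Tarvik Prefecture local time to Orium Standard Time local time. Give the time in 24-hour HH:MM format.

19:00

1 February 2017 is a Wednesday, so Sundays fall on 5, 12, 19, 26; the last is February 26.
1 November 2017 is a Wednesday, so the first Sunday is November 5.
April 28, 2017 falls between 26 February and 5 November, so daylight saving is in effect and Tarvik Prefecture is at UTC+11:30.
03:00 Tarvik Prefecture − 11h30m = 15:30 UTC (rolling into the previous day, 27 April 2017).
1 April 2017 is a Saturday, so the first Sunday is April 2 and the fourth is April 23.
1 November 2017 is a Wednesday, so the first Sunday is November 5 and the second is November 12.
At the standard offset (UTC+02:30), 15:30 UTC + 2h30m = 18:00 Orium Standard Time standard time.
Daylight saving runs 23 April – 12 November; the standard-time date in Orium Standard Time, April 27, 2017, is inside that window, so Orium Standard Time is at UTC+03:30.
15:30 UTC + 3h30m = 19:00 Orium Standard Time.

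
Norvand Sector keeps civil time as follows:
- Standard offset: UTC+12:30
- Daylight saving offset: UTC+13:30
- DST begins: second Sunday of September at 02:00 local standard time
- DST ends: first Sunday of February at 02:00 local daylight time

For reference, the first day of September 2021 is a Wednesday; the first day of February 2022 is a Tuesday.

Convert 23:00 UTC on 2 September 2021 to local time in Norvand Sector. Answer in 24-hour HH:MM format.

11:30

1 September 2021 is a Wednesday, so the first Sunday is September 5 and the second is September 12.
1 February 2022 is a Tuesday, so the first Sunday is February 6.
At the standard offset (UTC+12:30), 23:00 UTC + 12h30m = 11:30 Norvand Sector standard time (rolling into the next day, 3 September 2021).
The standard-time date in Norvand Sector, 3 September 2021, is outside the daylight-saving period (12 September 2021 – 6 February 2022), so Norvand Sector is on standard time, UTC+12:30.
23:00 UTC + 12h30m = 11:30 local (rolling into the next day, 3 September 2021).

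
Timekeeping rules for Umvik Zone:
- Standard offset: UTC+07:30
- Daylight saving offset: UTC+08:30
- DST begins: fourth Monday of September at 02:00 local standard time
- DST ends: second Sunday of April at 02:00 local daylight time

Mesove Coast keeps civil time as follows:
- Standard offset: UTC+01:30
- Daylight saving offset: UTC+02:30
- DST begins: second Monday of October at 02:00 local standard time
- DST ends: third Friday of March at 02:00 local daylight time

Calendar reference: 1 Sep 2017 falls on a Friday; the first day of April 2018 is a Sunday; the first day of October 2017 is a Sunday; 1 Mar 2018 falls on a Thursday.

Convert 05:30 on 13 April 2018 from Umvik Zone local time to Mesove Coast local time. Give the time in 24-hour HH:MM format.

23:30

1 September 2017 is a Friday, so the first Monday is September 4 and the fourth is September 25.
1 April 2018 is a Sunday, so the first Sunday is April 1 and the second is April 8.
Daylight saving runs 25 September 2017 – 8 April 2018; 13 April 2018 is outside that window, so Umvik Zone is on standard time at UTC+07:30.
05:30 Umvik Zone − 7h30m = 22:00 UTC (rolling into the previous day, 12 April 2018).
1 October 2017 is a Sunday, so the first Monday is October 2 and the second is October 9.
1 March 2018 is a Thursday, so the first Friday is March 2 and the third is March 16.
At the standard offset (UTC+01:30), 22:00 UTC + 1h30m = 23:30 Mesove Coast standard time.
Daylight saving runs 9 October 2017 – 16 March 2018; the standard-time date in Mesove Coast, 12 April 2018, is outside that window, so Mesove Coast is on standard time at UTC+01:30.
22:00 UTC + 1h30m = 23:30 Mesove Coast.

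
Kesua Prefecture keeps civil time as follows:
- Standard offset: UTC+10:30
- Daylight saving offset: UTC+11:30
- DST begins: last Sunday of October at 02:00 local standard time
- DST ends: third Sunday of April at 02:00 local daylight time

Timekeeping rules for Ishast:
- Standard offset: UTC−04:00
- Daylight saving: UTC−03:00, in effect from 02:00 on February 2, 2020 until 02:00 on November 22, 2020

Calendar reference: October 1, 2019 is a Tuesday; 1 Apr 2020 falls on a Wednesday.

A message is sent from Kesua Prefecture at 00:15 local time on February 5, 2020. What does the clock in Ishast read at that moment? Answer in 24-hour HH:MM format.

09:45

1 October 2019 is a Tuesday, so Sundays fall on 6, 13, 20, 27; the last is October 27.
1 April 2020 is a Wednesday, so the first Sunday is April 5 and the third is April 19.
February 5, 2020 falls between 27 October 2019 and 19 April 2020, so daylight saving is in effect and Kesua Prefecture is at UTC+11:30.
00:15 Kesua Prefecture − 11h30m = 12:45 UTC (rolling into the previous day, 4 February 2020).
At the standard offset (UTC−04:00), 12:45 UTC − 4h = 08:45 Ishast standard time.
Daylight saving runs 2 February – 22 November; the standard-time date in Ishast, February 4, 2020, is inside that window, so Ishast is at UTC−03:00.
12:45 UTC − 3h = 09:45 Ishast.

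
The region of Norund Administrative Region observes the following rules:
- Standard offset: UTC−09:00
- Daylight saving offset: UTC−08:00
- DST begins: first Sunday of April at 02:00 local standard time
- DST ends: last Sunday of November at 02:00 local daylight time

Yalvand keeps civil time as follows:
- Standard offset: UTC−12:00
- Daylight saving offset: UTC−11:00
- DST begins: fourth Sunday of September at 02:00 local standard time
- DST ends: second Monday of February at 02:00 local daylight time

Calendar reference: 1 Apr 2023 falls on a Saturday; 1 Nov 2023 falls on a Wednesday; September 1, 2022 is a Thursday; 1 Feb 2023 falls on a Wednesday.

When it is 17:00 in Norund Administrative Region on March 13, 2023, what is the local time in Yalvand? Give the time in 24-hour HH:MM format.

1 April 2023 is a Saturday, so the first Sunday is April 2.
1 November 2023 is a Wednesday, so Sundays fall on 5, 12, 19, 26; the last is November 26.
Daylight saving runs 2 April – 26 November; March 13, 2023 is outside that window, so Norund Administrative Region is on standard time at UTC−09:00.
17:00 Norund Administrative Region + 9h = 02:00 UTC (rolling into the next day, 14 March 2023).
1 September 2022 is a Thursday, so the first Sunday is September 4 and the fourth is September 25.
1 February 2023 is a Wednesday, so the first Monday is February 6 and the second is February 13.
At the standard offset (UTC−12:00), 02:00 UTC − 12h = 14:00 Yalvand standard time (rolling into the previous day, 13 March 2023).
The standard-time date in Yalvand, March 13, 2023, does not fall between 25 September 2022 and 13 February 2023, so daylight saving is not in effect and Yalvand is at UTC−12:00.
02:00 UTC − 12h = 14:00 Yalvand (rolling into the previous day, 13 March 2023).

14:00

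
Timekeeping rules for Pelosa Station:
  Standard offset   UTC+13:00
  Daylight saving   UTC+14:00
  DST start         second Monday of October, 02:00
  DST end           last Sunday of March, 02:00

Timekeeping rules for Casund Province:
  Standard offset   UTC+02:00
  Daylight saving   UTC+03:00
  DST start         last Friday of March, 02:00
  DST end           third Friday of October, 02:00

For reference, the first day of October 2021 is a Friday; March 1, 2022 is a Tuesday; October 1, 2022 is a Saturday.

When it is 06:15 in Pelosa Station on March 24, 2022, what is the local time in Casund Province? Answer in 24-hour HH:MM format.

18:15

1 October 2021 is a Friday, so the first Monday is October 4 and the second is October 11.
1 March 2022 is a Tuesday, so Sundays fall on 6, 13, 20, 27; the last is March 27.
March 24, 2022 falls between 11 October 2021 and 27 March 2022, so daylight saving is in effect and Pelosa Station is at UTC+14:00.
06:15 Pelosa Station − 14h = 16:15 UTC (rolling into the previous day, 23 March 2022).
1 March 2022 is a Tuesday, so Fridays fall on 4, 11, 18, 25; the last is March 25.
1 October 2022 is a Saturday, so the first Friday is October 7 and the third is October 21.
At the standard offset (UTC+02:00), 16:15 UTC + 2h = 18:15 Casund Province standard time.
The standard-time date in Casund Province, March 23, 2022, does not fall between 25 March and 21 October, so daylight saving is not in effect and Casund Province is at UTC+02:00.
16:15 UTC + 2h = 18:15 Casund Province.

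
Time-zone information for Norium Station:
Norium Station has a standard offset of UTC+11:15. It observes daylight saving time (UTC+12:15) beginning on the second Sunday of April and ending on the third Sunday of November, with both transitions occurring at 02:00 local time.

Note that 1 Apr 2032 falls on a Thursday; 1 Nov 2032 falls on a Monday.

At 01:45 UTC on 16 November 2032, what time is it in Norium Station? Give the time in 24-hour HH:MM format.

14:00

1 April 2032 is a Thursday, so the first Sunday is April 4 and the second is April 11.
1 November 2032 is a Monday, so the first Sunday is November 7 and the third is November 21.
At the standard offset (UTC+11:15), 01:45 UTC + 11h15m = 13:00 Norium Station standard time.
Daylight saving runs 11 April – 21 November; the standard-time date in Norium Station, 16 November 2032, is inside that window, so Norium Station is at UTC+12:15.
01:45 UTC + 12h15m = 14:00 local.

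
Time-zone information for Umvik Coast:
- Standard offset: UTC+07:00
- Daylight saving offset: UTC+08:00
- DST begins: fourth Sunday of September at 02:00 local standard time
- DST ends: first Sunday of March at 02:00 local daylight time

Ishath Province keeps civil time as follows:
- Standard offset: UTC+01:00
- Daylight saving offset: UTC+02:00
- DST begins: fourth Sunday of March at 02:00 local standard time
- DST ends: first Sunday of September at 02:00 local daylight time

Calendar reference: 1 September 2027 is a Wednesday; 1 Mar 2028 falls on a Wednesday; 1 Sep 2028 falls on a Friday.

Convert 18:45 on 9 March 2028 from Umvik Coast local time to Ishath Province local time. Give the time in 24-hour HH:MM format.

1 September 2027 is a Wednesday, so the first Sunday is September 5 and the fourth is September 26.
1 March 2028 is a Wednesday, so the first Sunday is March 5.
9 March 2028 does not fall between 26 September 2027 and 5 March 2028, so daylight saving is not in effect and Umvik Coast is at UTC+07:00.
18:45 Umvik Coast − 7h = 11:45 UTC.
1 March 2028 is a Wednesday, so the first Sunday is March 5 and the fourth is March 26.
1 September 2028 is a Friday, so the first Sunday is September 3.
At the standard offset (UTC+01:00), 11:45 UTC + 1h = 12:45 Ishath Province standard time.
The standard-time date in Ishath Province, 9 March 2028, does not fall between 26 March and 3 September, so daylight saving is not in effect and Ishath Province is at UTC+01:00.
11:45 UTC + 1h = 12:45 Ishath Province.

12:45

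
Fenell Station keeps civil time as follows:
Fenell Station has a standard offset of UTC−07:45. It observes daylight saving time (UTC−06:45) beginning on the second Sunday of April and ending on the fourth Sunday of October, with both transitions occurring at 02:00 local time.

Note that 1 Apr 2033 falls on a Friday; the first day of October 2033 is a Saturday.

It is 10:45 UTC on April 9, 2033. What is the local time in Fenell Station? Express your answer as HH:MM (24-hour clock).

03:00

1 April 2033 is a Friday, so the first Sunday is April 3 and the second is April 10.
1 October 2033 is a Saturday, so the first Sunday is October 2 and the fourth is October 23.
At the standard offset (UTC−07:45), 10:45 UTC − 7h45m = 03:00 Fenell Station standard time.
The standard-time date in Fenell Station, April 9, 2033, does not fall between 10 April and 23 October, so daylight saving is not in effect and Fenell Station is at UTC−07:45.
10:45 UTC − 7h45m = 03:00 local.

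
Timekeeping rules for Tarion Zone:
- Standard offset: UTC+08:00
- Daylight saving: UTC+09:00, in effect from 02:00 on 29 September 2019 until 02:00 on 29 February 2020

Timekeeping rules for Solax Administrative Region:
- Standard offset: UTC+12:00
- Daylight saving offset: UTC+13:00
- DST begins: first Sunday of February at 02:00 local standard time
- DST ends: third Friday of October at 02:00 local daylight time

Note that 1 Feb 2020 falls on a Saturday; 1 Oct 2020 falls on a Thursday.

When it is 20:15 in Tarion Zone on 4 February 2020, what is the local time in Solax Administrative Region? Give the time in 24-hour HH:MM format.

Daylight saving runs 29 September 2019 – 29 February 2020; 4 February 2020 is inside that window, so Tarion Zone is at UTC+09:00.
20:15 Tarion Zone − 9h = 11:15 UTC.
1 February 2020 is a Saturday, so the first Sunday is February 2.
1 October 2020 is a Thursday, so the first Friday is October 2 and the third is October 16.
At the standard offset (UTC+12:00), 11:15 UTC + 12h = 23:15 Solax Administrative Region standard time.
The standard-time date in Solax Administrative Region, 4 February 2020, lies within the daylight-saving period (2 February – 16 October), so Solax Administrative Region is on daylight time, UTC+13:00.
11:15 UTC + 13h = 00:15 Solax Administrative Region (rolling into the next day, 5 February 2020).

00:15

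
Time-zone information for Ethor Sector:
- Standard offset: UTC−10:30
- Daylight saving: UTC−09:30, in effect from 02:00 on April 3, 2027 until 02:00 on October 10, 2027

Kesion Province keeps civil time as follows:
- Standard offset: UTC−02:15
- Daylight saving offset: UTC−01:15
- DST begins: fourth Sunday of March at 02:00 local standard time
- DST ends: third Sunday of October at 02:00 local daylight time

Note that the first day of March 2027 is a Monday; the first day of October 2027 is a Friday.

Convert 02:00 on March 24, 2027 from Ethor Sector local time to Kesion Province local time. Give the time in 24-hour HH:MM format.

March 24, 2027 is outside the daylight-saving period (3 April – 10 October), so Ethor Sector is on standard time, UTC−10:30.
02:00 Ethor Sector + 10h30m = 12:30 UTC.
1 March 2027 is a Monday, so the first Sunday is March 7 and the fourth is March 28.
1 October 2027 is a Friday, so the first Sunday is October 3 and the third is October 17.
At the standard offset (UTC−02:15), 12:30 UTC − 2h15m = 10:15 Kesion Province standard time.
The standard-time date in Kesion Province, March 24, 2027, is outside the daylight-saving period (28 March – 17 October), so Kesion Province is on standard time, UTC−02:15.
12:30 UTC − 2h15m = 10:15 Kesion Province.

10:15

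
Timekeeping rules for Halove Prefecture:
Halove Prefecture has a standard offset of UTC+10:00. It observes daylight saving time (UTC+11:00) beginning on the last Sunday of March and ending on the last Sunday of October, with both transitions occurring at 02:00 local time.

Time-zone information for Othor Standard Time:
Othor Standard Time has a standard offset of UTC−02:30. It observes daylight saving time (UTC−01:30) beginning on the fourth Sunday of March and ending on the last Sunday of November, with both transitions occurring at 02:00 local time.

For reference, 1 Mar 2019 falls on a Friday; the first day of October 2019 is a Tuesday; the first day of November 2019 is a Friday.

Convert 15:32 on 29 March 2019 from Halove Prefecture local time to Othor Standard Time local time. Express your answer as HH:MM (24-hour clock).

04:02

1 March 2019 is a Friday, so Sundays fall on 3, 10, 17, 24, 31; the last is March 31.
1 October 2019 is a Tuesday, so Sundays fall on 6, 13, 20, 27; the last is October 27.
Daylight saving runs 31 March – 27 October; 29 March 2019 is outside that window, so Halove Prefecture is on standard time at UTC+10:00.
15:32 Halove Prefecture − 10h = 05:32 UTC.
1 March 2019 is a Friday, so the first Sunday is March 3 and the fourth is March 24.
1 November 2019 is a Friday, so Sundays fall on 3, 10, 17, 24; the last is November 24.
At the standard offset (UTC−02:30), 05:32 UTC − 2h30m = 03:02 Othor Standard Time standard time.
The standard-time date in Othor Standard Time, 29 March 2019, lies within the daylight-saving period (24 March – 24 November), so Othor Standard Time is on daylight time, UTC−01:30.
05:32 UTC − 1h30m = 04:02 Othor Standard Time.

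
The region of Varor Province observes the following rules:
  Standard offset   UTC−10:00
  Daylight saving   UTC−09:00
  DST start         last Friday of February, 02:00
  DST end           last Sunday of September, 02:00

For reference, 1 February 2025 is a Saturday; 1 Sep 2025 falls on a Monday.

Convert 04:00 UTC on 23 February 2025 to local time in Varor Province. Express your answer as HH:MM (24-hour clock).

1 February 2025 is a Saturday, so Fridays fall on 7, 14, 21, 28; the last is February 28.
1 September 2025 is a Monday, so Sundays fall on 7, 14, 21, 28; the last is September 28.
At the standard offset (UTC−10:00), 04:00 UTC − 10h = 18:00 Varor Province standard time (rolling into the previous day, 22 February 2025).
The standard-time date in Varor Province, 22 February 2025, is outside the daylight-saving period (28 February – 28 September), so Varor Province is on standard time, UTC−10:00.
04:00 UTC − 10h = 18:00 local (rolling into the previous day, 22 February 2025).

18:00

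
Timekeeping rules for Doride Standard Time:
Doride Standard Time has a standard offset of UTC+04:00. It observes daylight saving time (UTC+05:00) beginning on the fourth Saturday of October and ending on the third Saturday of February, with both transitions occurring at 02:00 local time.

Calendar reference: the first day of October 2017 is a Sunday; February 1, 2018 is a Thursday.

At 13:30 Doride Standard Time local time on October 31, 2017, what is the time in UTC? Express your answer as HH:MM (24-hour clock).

1 October 2017 is a Sunday, so the first Saturday is October 7 and the fourth is October 28.
1 February 2018 is a Thursday, so the first Saturday is February 3 and the third is February 17.
October 31, 2017 lies within the daylight-saving period (28 October 2017 – 17 February 2018), so Doride Standard Time is on daylight time, UTC+05:00.
13:30 local − 5h = 08:30 UTC.

08:30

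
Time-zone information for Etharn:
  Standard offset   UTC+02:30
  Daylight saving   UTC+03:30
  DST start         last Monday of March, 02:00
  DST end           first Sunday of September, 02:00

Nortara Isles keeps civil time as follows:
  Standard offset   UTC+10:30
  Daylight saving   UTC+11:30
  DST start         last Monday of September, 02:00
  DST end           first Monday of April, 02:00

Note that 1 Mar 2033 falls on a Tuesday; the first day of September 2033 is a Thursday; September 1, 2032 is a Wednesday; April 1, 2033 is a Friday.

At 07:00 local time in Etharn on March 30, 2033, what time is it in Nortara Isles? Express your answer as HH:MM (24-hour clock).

1 March 2033 is a Tuesday, so Mondays fall on 7, 14, 21, 28; the last is March 28.
1 September 2033 is a Thursday, so the first Sunday is September 4.
March 30, 2033 falls between 28 March and 4 September, so daylight saving is in effect and Etharn is at UTC+03:30.
07:00 Etharn − 3h30m = 03:30 UTC.
1 September 2032 is a Wednesday, so Mondays fall on 6, 13, 20, 27; the last is September 27.
1 April 2033 is a Friday, so the first Monday is April 4.
At the standard offset (UTC+10:30), 03:30 UTC + 10h30m = 14:00 Nortara Isles standard time.
Daylight saving runs 27 September 2032 – 4 April 2033; the standard-time date in Nortara Isles, March 30, 2033, is inside that window, so Nortara Isles is at UTC+11:30.
03:30 UTC + 11h30m = 15:00 Nortara Isles.

15:00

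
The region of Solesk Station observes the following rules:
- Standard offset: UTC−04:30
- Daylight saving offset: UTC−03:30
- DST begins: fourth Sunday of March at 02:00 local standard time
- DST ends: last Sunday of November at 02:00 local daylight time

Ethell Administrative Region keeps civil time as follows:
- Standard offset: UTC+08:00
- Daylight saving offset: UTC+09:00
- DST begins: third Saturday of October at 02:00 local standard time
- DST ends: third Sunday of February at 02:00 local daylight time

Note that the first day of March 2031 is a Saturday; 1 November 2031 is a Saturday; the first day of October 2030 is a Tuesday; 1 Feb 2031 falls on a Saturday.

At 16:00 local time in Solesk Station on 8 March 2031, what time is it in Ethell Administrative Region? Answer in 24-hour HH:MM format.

1 March 2031 is a Saturday, so the first Sunday is March 2 and the fourth is March 23.
1 November 2031 is a Saturday, so Sundays fall on 2, 9, 16, 23, 30; the last is November 30.
8 March 2031 does not fall between 23 March and 30 November, so daylight saving is not in effect and Solesk Station is at UTC−04:30.
16:00 Solesk Station + 4h30m = 20:30 UTC.
1 October 2030 is a Tuesday, so the first Saturday is October 5 and the third is October 19.
1 February 2031 is a Saturday, so the first Sunday is February 2 and the third is February 16.
At the standard offset (UTC+08:00), 20:30 UTC + 8h = 04:30 Ethell Administrative Region standard time (rolling into the next day, 9 March 2031).
The standard-time date in Ethell Administrative Region, 9 March 2031, is outside the daylight-saving period (19 October 2030 – 16 February 2031), so Ethell Administrative Region is on standard time, UTC+08:00.
20:30 UTC + 8h = 04:30 Ethell Administrative Region (rolling into the next day, 9 March 2031).

04:30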